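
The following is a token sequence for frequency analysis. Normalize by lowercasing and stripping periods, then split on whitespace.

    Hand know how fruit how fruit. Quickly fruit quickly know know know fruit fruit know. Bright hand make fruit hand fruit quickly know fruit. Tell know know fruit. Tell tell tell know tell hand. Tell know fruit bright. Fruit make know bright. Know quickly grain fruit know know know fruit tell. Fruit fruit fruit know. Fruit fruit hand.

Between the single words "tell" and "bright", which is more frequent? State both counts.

"tell": 7 occurrences
"bright": 3 occurrences

"tell" (7 vs 3)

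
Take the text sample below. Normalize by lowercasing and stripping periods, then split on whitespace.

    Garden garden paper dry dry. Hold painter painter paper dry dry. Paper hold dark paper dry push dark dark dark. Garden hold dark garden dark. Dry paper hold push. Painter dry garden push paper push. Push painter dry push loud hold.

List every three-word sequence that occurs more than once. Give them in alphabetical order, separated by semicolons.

dry paper hold; paper dry dry; push painter dry

Trigram counts meeting the condition (more than once):
  dry paper hold: 2
  paper dry dry: 2
  push painter dry: 2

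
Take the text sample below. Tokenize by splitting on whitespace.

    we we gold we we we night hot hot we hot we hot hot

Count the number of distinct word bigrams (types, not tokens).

8

14 tokens → 13 bigram windows in total.
Repeated bigrams (each contributes count−1 duplicates):
  we we: 3
  hot hot: 2
  hot we: 2
  we hot: 2
5 duplicate windows → 13 − 5 = 8 distinct.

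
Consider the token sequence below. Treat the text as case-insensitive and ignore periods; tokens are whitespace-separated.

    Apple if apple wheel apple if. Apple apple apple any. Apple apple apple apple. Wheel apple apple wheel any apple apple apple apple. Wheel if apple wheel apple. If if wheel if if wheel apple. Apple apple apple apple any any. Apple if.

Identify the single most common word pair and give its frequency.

Bigram frequencies (highest first):
  apple apple: 13
  apple wheel: 5
  apple if: 4
  wheel apple: 4
  if apple: 3
  any apple: 3
  … (6 more, each ≤ 2)

"apple apple", 13 times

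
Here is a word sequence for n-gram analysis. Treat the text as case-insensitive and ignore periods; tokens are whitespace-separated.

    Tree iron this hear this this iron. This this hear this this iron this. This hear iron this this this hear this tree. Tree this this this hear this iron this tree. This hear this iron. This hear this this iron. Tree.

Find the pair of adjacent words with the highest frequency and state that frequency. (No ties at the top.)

"this this", 9 times

Bigram frequencies (highest first):
  this this: 9
  this hear: 7
  iron this: 6
  hear this: 6
  this iron: 5
  this tree: 2
  … (5 more, each ≤ 2)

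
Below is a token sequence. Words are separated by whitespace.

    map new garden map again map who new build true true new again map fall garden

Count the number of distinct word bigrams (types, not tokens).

14

16 tokens → 15 bigram windows in total.
Repeated bigrams (each contributes count−1 duplicates):
  again map: 2
1 duplicate windows → 15 − 1 = 14 distinct.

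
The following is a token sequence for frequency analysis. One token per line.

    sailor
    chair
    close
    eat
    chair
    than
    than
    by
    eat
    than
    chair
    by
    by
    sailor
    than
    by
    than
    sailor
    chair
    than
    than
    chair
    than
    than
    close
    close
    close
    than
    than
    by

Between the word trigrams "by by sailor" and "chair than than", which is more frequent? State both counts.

"by by sailor": 1 occurrence
"chair than than": 3 occurrences

"chair than than" (3 vs 1)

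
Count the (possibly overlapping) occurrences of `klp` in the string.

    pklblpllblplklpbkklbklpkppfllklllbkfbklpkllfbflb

Sliding a length-3 window over the 48 characters (46 positions):
  position 13–15: klp
  position 21–23: klp
  position 38–40: klp

3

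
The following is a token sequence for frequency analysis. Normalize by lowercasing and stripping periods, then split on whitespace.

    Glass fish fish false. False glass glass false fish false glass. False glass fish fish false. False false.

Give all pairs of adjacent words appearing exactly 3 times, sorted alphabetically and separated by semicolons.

Bigram counts meeting the condition (exactly 3 times):
  false false: 3
  false glass: 3
  fish false: 3

false false; false glass; fish false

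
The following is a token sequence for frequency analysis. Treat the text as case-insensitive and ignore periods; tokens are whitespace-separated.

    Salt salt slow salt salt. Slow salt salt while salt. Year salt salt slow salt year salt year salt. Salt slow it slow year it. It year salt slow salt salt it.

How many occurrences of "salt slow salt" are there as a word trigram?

4

Scanning the 30 overlapping trigram windows for "salt slow salt":
  position 2–4: salt slow salt
  position 5–7: salt slow salt
  position 13–15: salt slow salt
  position 28–30: salt slow salt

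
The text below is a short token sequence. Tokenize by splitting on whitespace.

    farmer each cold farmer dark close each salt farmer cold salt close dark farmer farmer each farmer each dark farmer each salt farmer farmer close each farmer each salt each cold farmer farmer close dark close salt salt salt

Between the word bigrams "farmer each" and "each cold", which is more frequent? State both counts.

"farmer each": 5 occurrences
"each cold": 2 occurrences

"farmer each" (5 vs 2)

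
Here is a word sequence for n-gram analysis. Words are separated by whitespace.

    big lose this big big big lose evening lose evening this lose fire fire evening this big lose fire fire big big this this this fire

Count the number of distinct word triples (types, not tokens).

26 tokens → 24 trigram windows in total.
Repeated trigrams (each contributes count−1 duplicates):
  lose fire fire: 2
1 duplicate windows → 24 − 1 = 23 distinct.

23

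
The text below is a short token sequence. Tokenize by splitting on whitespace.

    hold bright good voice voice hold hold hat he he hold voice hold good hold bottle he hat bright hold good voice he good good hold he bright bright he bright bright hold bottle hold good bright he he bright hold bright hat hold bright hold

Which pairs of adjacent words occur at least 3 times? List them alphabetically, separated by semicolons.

Bigram counts meeting the condition (at least 3 times):
  bright hold: 4
  he bright: 3
  hold bright: 3
  hold good: 3

bright hold; he bright; hold bright; hold good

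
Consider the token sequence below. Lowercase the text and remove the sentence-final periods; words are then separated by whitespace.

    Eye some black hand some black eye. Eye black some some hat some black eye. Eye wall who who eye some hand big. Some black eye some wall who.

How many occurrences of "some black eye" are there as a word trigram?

Scanning the 27 overlapping trigram windows for "some black eye":
  position 5–7: some black eye
  position 13–15: some black eye
  position 24–26: some black eye

3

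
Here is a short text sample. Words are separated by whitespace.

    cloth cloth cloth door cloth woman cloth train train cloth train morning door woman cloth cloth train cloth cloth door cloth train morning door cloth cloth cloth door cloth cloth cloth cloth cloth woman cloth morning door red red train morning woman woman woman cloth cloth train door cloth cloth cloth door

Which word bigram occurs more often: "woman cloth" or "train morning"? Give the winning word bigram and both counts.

"woman cloth": 4 occurrences
"train morning": 3 occurrences

"woman cloth" (4 vs 3)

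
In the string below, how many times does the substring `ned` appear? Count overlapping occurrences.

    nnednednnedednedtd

4

Sliding a length-3 window over the 18 characters (16 positions):
  position 2–4: ned
  position 5–7: ned
  position 9–11: ned
  position 14–16: ned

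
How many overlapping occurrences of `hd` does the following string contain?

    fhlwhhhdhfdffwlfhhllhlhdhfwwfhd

Sliding a length-2 window over the 31 characters (30 positions):
  position 7–8: hd
  position 23–24: hd
  position 30–31: hd

3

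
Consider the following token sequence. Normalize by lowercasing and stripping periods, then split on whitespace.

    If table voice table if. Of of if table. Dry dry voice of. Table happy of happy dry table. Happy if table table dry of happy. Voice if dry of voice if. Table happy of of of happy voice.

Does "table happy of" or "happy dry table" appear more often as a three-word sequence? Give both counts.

"table happy of" (2 vs 1)

"table happy of": 2 occurrences
"happy dry table": 1 occurrence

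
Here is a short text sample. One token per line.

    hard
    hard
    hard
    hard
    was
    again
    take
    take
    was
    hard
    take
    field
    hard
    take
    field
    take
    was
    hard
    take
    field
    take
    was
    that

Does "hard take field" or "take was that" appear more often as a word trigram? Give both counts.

"hard take field" (3 vs 1)

"hard take field": 3 occurrences
"take was that": 1 occurrence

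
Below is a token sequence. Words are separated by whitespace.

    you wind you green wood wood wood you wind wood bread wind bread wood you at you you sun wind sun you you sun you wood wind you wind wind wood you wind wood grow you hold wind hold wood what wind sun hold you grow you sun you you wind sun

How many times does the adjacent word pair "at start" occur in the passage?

Scanning the 51 overlapping bigram windows for "at start":
  (none found)

0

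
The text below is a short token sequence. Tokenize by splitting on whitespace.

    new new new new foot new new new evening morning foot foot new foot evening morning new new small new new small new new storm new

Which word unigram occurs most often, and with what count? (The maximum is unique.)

Unigram frequencies (highest first):
  new: 15
  foot: 4
  evening: 2
  morning: 2
  small: 2
  storm: 1

"new", 15 times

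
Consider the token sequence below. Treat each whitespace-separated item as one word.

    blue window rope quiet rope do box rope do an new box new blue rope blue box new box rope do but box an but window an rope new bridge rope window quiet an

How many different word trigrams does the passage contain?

31

34 tokens → 32 trigram windows in total.
Repeated trigrams (each contributes count−1 duplicates):
  box rope do: 2
1 duplicate windows → 32 − 1 = 31 distinct.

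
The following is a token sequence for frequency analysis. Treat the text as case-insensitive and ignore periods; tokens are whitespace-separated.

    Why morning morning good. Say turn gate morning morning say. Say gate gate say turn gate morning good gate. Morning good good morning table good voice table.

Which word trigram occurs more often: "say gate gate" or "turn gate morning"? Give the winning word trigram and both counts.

"turn gate morning" (2 vs 1)

"say gate gate": 1 occurrence
"turn gate morning": 2 occurrences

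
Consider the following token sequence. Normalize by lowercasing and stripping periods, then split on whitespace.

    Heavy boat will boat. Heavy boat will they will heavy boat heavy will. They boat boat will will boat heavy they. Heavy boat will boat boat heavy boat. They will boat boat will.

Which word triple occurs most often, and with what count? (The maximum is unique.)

Trigram frequencies (highest first):
  heavy boat will: 3
  boat will boat: 2
  will boat heavy: 2
  boat heavy boat: 2
  boat boat will: 2
  will boat boat: 2
  … (18 more, each ≤ 1)

"heavy boat will", 3 times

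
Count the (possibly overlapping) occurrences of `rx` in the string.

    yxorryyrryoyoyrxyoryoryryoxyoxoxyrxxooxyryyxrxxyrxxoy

Sliding a length-2 window over the 53 characters (52 positions):
  position 15–16: rx
  position 34–35: rx
  position 45–46: rx
  position 49–50: rx

4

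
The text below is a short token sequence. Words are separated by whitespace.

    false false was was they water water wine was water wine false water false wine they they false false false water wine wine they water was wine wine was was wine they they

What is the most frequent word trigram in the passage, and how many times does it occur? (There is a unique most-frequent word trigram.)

"wine they they", 2 times

Trigram frequencies (highest first):
  wine they they: 2
  false false was: 1
  false was was: 1
  was was they: 1
  was they water: 1
  they water water: 1
  … (24 more, each ≤ 1)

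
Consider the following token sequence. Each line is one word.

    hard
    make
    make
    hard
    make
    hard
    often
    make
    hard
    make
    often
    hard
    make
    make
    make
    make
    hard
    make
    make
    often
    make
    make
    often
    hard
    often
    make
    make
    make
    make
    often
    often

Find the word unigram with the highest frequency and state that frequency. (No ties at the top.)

"make", 17 times

Unigram frequencies (highest first):
  make: 17
  hard: 7
  often: 7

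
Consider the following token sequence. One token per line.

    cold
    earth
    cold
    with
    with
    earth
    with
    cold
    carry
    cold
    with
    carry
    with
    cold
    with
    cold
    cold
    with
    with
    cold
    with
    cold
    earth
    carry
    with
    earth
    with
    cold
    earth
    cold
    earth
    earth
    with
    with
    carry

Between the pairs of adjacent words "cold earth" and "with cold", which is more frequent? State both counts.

"cold earth": 4 occurrences
"with cold": 6 occurrences

"with cold" (6 vs 4)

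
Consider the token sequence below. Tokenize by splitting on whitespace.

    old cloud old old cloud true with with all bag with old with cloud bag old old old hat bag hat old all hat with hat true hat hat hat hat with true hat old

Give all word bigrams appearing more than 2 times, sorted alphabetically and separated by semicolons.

Bigram counts meeting the condition (more than 2 times):
  hat hat: 3
  old old: 3

hat hat; old old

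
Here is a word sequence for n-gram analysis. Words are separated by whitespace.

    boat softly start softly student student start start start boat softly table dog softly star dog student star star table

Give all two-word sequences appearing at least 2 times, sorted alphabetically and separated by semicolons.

boat softly; start start

Bigram counts meeting the condition (at least 2 times):
  boat softly: 2
  start start: 2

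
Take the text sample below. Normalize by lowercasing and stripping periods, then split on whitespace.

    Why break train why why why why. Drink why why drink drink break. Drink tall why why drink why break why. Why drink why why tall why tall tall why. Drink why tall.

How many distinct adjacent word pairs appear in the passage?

33 tokens → 32 bigram windows in total.
Repeated bigrams (each contributes count−1 duplicates):
  why why: 7
  why drink: 5
  drink why: 4
  tall why: 3
  why tall: 3
  why break: 2
18 duplicate windows → 32 − 18 = 14 distinct.

14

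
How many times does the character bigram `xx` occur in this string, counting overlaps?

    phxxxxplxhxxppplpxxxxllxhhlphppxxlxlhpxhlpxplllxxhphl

9

Sliding a length-2 window over the 53 characters (52 positions):
  position 3–4: xx
  position 4–5: xx
  position 5–6: xx
  position 11–12: xx
  position 18–19: xx
  position 19–20: xx
  position 20–21: xx
  position 32–33: xx
  position 48–49: xx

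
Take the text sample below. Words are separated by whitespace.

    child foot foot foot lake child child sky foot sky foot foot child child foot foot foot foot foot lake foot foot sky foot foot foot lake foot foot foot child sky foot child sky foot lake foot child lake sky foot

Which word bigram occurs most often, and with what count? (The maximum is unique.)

Bigram frequencies (highest first):
  foot foot: 12
  sky foot: 6
  foot lake: 4
  foot child: 4
  child sky: 3
  lake foot: 3
  … (6 more, each ≤ 2)

"foot foot", 12 times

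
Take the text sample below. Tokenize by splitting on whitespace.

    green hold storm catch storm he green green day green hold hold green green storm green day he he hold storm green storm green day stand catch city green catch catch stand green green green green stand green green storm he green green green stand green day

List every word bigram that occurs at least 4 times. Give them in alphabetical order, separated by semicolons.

Bigram counts meeting the condition (at least 4 times):
  green day: 4
  green green: 8

green day; green green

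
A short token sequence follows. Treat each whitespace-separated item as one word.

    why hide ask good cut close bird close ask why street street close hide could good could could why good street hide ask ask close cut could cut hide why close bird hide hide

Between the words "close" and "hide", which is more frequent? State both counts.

"close": 5 occurrences
"hide": 6 occurrences

"hide" (6 vs 5)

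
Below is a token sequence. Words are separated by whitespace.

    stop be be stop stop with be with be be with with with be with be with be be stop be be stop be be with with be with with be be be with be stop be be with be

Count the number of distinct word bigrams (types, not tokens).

40 tokens → 39 bigram windows in total.
Repeated bigrams (each contributes count−1 duplicates):
  with be: 9
  be be: 8
  be with: 8
  be stop: 4
  stop be: 4
  with with: 4
31 duplicate windows → 39 − 31 = 8 distinct.

8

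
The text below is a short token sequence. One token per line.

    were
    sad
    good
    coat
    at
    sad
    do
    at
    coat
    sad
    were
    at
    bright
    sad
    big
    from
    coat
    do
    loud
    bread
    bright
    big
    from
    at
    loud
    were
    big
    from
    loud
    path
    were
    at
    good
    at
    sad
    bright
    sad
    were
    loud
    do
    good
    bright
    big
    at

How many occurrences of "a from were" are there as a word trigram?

0

Scanning the 42 overlapping trigram windows for "a from were":
  (none found)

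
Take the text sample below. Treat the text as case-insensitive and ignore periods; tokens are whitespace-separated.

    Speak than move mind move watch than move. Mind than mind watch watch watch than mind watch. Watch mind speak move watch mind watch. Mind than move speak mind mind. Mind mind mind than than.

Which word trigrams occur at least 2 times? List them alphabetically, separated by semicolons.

Trigram counts meeting the condition (at least 2 times):
  mind mind mind: 3
  mind watch watch: 2
  than mind watch: 2
  than move mind: 2

mind mind mind; mind watch watch; than mind watch; than move mind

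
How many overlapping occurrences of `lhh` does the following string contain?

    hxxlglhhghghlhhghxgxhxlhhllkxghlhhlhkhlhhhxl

Sliding a length-3 window over the 44 characters (42 positions):
  position 6–8: lhh
  position 13–15: lhh
  position 23–25: lhh
  position 32–34: lhh
  position 39–41: lhh

5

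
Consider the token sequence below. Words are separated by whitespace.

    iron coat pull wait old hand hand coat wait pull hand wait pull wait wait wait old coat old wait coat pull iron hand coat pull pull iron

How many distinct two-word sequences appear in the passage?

19

28 tokens → 27 bigram windows in total.
Repeated bigrams (each contributes count−1 duplicates):
  coat pull: 3
  hand coat: 2
  pull iron: 2
  pull wait: 2
  wait old: 2
  wait pull: 2
  wait wait: 2
8 duplicate windows → 27 − 8 = 19 distinct.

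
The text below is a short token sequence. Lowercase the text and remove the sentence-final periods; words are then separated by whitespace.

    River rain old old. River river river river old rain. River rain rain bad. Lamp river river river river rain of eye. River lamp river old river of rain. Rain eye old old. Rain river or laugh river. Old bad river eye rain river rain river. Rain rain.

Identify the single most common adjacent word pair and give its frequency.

Bigram frequencies (highest first):
  river river: 6
  river rain: 5
  rain river: 4
  river old: 3
  rain rain: 3
  old old: 2
  … (21 more, each ≤ 2)

"river river", 6 times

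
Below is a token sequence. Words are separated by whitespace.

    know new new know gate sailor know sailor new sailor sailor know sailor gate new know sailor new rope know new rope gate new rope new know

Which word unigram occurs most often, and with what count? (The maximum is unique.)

"new", 8 times

Unigram frequencies (highest first):
  new: 8
  know: 7
  sailor: 6
  gate: 3
  rope: 3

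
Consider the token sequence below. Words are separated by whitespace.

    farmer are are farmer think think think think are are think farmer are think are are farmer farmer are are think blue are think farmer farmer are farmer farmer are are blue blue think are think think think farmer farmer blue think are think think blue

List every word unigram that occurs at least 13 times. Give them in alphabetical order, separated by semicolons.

are; think

Unigram counts meeting the condition (at least 13 times):
  are: 15
  think: 15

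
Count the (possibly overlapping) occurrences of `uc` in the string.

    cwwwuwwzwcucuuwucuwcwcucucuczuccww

6

Sliding a length-2 window over the 34 characters (33 positions):
  position 11–12: uc
  position 16–17: uc
  position 23–24: uc
  position 25–26: uc
  position 27–28: uc
  position 30–31: uc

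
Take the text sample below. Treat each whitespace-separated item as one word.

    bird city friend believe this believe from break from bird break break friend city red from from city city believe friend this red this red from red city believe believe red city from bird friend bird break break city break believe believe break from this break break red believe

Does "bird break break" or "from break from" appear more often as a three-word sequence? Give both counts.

"bird break break": 2 occurrences
"from break from": 1 occurrence

"bird break break" (2 vs 1)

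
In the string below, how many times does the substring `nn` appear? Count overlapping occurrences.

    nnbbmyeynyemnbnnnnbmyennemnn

Sliding a length-2 window over the 28 characters (27 positions):
  position 1–2: nn
  position 15–16: nn
  position 16–17: nn
  position 17–18: nn
  position 23–24: nn
  position 27–28: nn

6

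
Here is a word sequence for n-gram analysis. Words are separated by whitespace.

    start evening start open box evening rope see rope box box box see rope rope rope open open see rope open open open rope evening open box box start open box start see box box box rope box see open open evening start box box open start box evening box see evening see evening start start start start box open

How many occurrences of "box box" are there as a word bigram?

Scanning the 59 overlapping bigram windows for "box box":
  position 10–11: box box
  position 11–12: box box
  position 27–28: box box
  position 34–35: box box
  position 35–36: box box
  position 44–45: box box

6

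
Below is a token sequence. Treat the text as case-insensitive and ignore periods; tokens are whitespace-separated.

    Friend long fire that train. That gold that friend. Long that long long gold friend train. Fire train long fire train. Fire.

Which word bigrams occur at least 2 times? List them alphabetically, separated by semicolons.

Bigram counts meeting the condition (at least 2 times):
  fire train: 2
  friend long: 2
  long fire: 2
  train fire: 2

fire train; friend long; long fire; train fire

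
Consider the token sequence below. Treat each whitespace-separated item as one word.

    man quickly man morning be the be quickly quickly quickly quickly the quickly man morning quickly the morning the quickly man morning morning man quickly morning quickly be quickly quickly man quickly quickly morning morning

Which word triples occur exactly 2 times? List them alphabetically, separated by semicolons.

Trigram counts meeting the condition (exactly 2 times):
  be quickly quickly: 2
  quickly quickly quickly: 2
  the quickly man: 2

be quickly quickly; quickly quickly quickly; the quickly man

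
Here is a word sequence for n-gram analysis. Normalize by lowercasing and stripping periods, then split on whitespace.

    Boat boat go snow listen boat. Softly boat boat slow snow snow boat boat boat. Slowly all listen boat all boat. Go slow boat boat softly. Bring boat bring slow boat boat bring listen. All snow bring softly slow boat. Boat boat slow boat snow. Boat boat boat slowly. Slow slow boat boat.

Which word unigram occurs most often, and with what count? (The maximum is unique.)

"boat", 24 times

Unigram frequencies (highest first):
  boat: 24
  slow: 7
  snow: 5
  bring: 4
  listen: 3
  softly: 3
  … (3 more, each ≤ 3)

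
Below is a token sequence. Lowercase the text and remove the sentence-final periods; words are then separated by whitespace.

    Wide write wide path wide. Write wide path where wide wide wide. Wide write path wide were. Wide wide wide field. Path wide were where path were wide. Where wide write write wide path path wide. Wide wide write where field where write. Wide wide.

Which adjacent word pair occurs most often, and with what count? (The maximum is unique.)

Bigram frequencies (highest first):
  wide wide: 8
  wide write: 5
  write wide: 4
  path wide: 4
  wide path: 3
  where wide: 2
  … (16 more, each ≤ 2)

"wide wide", 8 times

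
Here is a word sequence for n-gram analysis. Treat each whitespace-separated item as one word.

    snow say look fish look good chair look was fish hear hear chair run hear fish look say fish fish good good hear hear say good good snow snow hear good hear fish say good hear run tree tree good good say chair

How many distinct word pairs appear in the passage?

34

43 tokens → 42 bigram windows in total.
Repeated bigrams (each contributes count−1 duplicates):
  good good: 3
  good hear: 3
  fish look: 2
  hear fish: 2
  hear hear: 2
  say good: 2
8 duplicate windows → 42 − 8 = 34 distinct.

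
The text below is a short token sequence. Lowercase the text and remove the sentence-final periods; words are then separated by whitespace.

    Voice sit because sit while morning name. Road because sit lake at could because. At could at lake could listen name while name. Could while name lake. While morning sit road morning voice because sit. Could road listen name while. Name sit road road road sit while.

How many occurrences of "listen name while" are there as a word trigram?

2

Scanning the 45 overlapping trigram windows for "listen name while":
  position 20–22: listen name while
  position 38–40: listen name while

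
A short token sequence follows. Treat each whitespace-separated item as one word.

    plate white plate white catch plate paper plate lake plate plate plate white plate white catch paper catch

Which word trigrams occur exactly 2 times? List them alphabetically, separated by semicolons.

plate white catch; plate white plate; white plate white

Trigram counts meeting the condition (exactly 2 times):
  plate white catch: 2
  plate white plate: 2
  white plate white: 2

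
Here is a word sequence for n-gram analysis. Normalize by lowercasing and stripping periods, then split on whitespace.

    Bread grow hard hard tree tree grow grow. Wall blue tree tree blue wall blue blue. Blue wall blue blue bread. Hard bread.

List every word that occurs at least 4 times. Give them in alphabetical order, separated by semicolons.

Unigram counts meeting the condition (at least 4 times):
  blue: 7
  tree: 4

blue; tree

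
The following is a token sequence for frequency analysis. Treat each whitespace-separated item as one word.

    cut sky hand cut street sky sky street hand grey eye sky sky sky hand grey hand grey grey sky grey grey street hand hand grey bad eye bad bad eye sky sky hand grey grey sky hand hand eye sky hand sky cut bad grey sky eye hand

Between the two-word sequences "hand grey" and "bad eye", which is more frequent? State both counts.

"hand grey" (5 vs 2)

"hand grey": 5 occurrences
"bad eye": 2 occurrences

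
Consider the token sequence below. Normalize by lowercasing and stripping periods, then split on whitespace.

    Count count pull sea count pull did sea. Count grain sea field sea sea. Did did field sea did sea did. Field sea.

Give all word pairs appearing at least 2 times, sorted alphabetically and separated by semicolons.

count pull; did field; did sea; field sea; sea count; sea did

Bigram counts meeting the condition (at least 2 times):
  count pull: 2
  did field: 2
  did sea: 2
  field sea: 3
  sea count: 2
  sea did: 3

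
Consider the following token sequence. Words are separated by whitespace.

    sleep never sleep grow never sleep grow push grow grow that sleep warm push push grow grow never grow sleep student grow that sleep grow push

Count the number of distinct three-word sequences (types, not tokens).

20

26 tokens → 24 trigram windows in total.
Repeated trigrams (each contributes count−1 duplicates):
  grow that sleep: 2
  never sleep grow: 2
  push grow grow: 2
  sleep grow push: 2
4 duplicate windows → 24 − 4 = 20 distinct.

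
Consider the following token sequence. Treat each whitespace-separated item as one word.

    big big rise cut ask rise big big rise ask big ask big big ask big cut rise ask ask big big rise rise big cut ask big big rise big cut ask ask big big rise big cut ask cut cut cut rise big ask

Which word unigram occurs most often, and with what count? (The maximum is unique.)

Unigram frequencies (highest first):
  big: 18
  ask: 11
  rise: 9
  cut: 8

"big", 18 times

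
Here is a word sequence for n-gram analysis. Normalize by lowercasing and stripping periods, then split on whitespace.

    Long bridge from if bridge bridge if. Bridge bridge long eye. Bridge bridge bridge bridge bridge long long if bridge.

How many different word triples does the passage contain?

14

20 tokens → 18 trigram windows in total.
Repeated trigrams (each contributes count−1 duplicates):
  bridge bridge bridge: 3
  bridge bridge long: 2
  if bridge bridge: 2
4 duplicate windows → 18 − 4 = 14 distinct.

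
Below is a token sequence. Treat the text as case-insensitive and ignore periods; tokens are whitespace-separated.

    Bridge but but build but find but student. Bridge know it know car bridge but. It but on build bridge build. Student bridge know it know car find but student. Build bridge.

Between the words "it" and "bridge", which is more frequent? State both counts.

"bridge" (6 vs 3)

"it": 3 occurrences
"bridge": 6 occurrences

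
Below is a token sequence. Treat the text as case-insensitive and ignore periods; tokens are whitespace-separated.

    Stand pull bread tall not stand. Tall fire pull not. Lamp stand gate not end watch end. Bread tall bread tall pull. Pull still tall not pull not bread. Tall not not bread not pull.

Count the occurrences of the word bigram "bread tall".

4

Scanning the 34 overlapping bigram windows for "bread tall":
  position 3–4: bread tall
  position 18–19: bread tall
  position 20–21: bread tall
  position 29–30: bread tall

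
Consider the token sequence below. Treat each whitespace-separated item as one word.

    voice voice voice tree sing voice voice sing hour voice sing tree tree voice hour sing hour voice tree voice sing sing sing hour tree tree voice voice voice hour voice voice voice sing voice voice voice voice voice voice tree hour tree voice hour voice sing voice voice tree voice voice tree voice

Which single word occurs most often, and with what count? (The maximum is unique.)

Unigram frequencies (highest first):
  voice: 28
  tree: 10
  sing: 9
  hour: 7

"voice", 28 times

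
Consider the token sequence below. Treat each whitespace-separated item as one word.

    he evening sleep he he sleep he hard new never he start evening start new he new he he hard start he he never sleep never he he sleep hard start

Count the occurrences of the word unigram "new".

Scanning the 31 tokens for "new":
  position 9: new
  position 15: new
  position 17: new

3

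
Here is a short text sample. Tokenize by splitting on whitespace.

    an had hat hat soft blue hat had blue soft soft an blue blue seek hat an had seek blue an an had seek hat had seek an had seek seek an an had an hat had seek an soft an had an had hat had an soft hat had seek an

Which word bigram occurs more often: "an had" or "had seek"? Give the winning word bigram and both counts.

"an had": 7 occurrences
"had seek": 6 occurrences

"an had" (7 vs 6)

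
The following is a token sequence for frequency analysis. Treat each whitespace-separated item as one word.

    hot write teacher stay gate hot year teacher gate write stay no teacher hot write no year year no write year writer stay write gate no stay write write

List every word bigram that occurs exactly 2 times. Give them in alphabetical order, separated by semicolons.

hot write; stay write

Bigram counts meeting the condition (exactly 2 times):
  hot write: 2
  stay write: 2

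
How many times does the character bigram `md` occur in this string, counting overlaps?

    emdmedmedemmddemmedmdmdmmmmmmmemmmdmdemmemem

6

Sliding a length-2 window over the 44 characters (43 positions):
  position 2–3: md
  position 12–13: md
  position 20–21: md
  position 22–23: md
  position 34–35: md
  position 36–37: md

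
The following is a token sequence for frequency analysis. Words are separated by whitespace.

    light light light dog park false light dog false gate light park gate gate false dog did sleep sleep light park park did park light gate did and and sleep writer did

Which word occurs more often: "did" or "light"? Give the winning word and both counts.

"did": 4 occurrences
"light": 7 occurrences

"light" (7 vs 4)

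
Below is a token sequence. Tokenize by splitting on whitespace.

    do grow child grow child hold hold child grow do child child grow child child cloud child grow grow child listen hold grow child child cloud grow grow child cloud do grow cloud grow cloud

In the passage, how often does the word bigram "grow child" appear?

Scanning the 34 overlapping bigram windows for "grow child":
  position 2–3: grow child
  position 4–5: grow child
  position 13–14: grow child
  position 19–20: grow child
  position 23–24: grow child
  position 28–29: grow child

6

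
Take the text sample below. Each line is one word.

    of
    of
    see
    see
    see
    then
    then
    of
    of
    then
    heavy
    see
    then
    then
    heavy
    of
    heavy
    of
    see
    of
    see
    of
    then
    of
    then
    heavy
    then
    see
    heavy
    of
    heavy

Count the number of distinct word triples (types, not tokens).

31 tokens → 29 trigram windows in total.
Repeated trigrams (each contributes count−1 duplicates):
  heavy of heavy: 2
  of see of: 2
  of then heavy: 2
  see then then: 2
4 duplicate windows → 29 − 4 = 25 distinct.

25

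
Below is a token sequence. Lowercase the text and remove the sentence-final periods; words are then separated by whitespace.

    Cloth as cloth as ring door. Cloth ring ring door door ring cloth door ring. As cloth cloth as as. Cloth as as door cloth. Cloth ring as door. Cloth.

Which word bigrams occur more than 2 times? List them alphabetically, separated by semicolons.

Bigram counts meeting the condition (more than 2 times):
  as cloth: 3
  cloth as: 4
  door cloth: 3

as cloth; cloth as; door cloth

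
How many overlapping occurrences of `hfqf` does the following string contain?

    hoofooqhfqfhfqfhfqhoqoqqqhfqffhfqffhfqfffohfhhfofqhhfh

Sliding a length-4 window over the 54 characters (51 positions):
  position 8–11: hfqf
  position 12–15: hfqf
  position 26–29: hfqf
  position 31–34: hfqf
  position 36–39: hfqf

5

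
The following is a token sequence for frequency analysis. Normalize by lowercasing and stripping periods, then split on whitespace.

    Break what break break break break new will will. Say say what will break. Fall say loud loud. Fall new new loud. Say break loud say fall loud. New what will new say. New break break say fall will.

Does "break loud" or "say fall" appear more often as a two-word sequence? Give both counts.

"break loud": 1 occurrence
"say fall": 2 occurrences

"say fall" (2 vs 1)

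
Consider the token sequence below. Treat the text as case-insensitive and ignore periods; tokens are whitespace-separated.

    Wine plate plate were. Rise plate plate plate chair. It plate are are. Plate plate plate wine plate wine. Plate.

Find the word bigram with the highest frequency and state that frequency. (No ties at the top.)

"plate plate", 5 times

Bigram frequencies (highest first):
  plate plate: 5
  wine plate: 3
  plate wine: 2
  plate were: 1
  were rise: 1
  rise plate: 1
  … (6 more, each ≤ 1)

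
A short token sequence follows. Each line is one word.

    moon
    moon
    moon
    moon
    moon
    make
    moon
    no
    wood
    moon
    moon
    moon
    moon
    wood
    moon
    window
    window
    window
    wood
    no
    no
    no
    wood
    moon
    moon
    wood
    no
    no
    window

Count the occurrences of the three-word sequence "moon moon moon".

Scanning the 27 overlapping trigram windows for "moon moon moon":
  position 1–3: moon moon moon
  position 2–4: moon moon moon
  position 3–5: moon moon moon
  position 10–12: moon moon moon
  position 11–13: moon moon moon

5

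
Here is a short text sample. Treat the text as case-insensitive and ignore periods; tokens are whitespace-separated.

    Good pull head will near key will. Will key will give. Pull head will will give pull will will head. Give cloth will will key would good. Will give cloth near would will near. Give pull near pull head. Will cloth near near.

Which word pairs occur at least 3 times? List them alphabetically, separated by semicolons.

Bigram counts meeting the condition (at least 3 times):
  give pull: 3
  head will: 3
  pull head: 3
  will give: 3
  will will: 4

give pull; head will; pull head; will give; will will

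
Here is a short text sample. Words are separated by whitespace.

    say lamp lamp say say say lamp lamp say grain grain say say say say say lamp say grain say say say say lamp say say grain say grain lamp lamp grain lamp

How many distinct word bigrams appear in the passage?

33 tokens → 32 bigram windows in total.
Repeated bigrams (each contributes count−1 duplicates):
  say say: 10
  lamp say: 4
  say grain: 4
  say lamp: 4
  grain say: 3
  lamp lamp: 3
  grain lamp: 2
23 duplicate windows → 32 − 23 = 9 distinct.

9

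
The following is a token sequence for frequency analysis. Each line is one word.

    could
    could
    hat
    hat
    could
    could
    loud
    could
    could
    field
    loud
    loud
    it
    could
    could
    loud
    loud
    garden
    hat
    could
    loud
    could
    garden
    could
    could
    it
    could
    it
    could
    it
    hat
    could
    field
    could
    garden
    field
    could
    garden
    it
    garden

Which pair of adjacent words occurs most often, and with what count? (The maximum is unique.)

"could could", 5 times

Bigram frequencies (highest first):
  could could: 5
  hat could: 3
  could loud: 3
  it could: 3
  could garden: 3
  could it: 3
  … (15 more, each ≤ 2)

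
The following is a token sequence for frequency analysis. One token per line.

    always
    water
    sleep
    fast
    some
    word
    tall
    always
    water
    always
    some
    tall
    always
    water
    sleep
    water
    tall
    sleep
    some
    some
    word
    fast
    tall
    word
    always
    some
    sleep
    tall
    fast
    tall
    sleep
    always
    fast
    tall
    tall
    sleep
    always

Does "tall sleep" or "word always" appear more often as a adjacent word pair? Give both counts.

"tall sleep" (3 vs 1)

"tall sleep": 3 occurrences
"word always": 1 occurrence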